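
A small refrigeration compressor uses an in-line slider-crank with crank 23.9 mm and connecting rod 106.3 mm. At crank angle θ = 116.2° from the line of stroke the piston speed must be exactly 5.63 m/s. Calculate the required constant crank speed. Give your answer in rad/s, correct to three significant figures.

292

For an in-line slider-crank, |v_piston| = rω|sinθ|·[1 + r cosθ/√(L² − r² sin²θ)].
With r = 0.0239 m, L = 0.1063 m, θ = 116.2°: the bracketed kinematic factor |dx/dθ| = 0.019271 m.
ω = v/|dx/dθ| = 5.63/0.019271 = 292.15 rad/s.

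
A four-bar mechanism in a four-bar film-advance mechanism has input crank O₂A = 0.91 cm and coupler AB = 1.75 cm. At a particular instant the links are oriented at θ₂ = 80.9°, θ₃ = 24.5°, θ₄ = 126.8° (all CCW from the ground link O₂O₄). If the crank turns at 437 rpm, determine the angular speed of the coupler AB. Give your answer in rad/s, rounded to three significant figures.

17.5

ω₂ = 45.76 rad/s (from 437 rpm).
Differentiating the loop-closure r₂e^{iθ₂}+r₃e^{iθ₃}=r₁+r₄e^{iθ₄} gives r₂ω₂e^{iθ₂}+r₃ω₃e^{iθ₃}=r₄ω₄e^{iθ₄}.
Eliminating the other unknown: ω₃ = r₂ω₂ sin(θ₄−θ₂) / [r₃ sin(θ₃−θ₄)].
Numerator sine = +0.71813; denominator sine = -0.97705.
Result = 0.0091·45.76·(+0.71813) / (0.0175·(-0.97705)) = -17.49 rad/s; magnitude 17.49 rad/s.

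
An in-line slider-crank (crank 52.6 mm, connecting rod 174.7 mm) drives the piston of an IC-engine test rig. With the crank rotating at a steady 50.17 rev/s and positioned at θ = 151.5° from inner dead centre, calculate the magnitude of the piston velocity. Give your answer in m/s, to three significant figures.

ω = 2π·50.2 = 315.2 rad/s
For an in-line slider-crank, x = r cosθ + √(L² − r² sin²θ), so v = −rω sinθ·[1 + r cosθ/√(L² − r² sin²θ)].
With r = 0.0526 m, L = 0.1747 m, θ = 151.5°: √(L² − r² sin²θ) = 0.17289 m.
v = −0.0526·315.2·0.47716·[1 + 0.0526·-0.87882/0.17289] = -5.7963 m/s.
|v| = 5.7963 m/s.

5.80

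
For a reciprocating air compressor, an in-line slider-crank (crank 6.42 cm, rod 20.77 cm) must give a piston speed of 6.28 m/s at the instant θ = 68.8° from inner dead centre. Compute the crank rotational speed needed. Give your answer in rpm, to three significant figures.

For an in-line slider-crank, |v_piston| = rω|sinθ|·[1 + r cosθ/√(L² − r² sin²θ)].
With r = 0.0642 m, L = 0.2077 m, θ = 68.8°: the bracketed kinematic factor |dx/dθ| = 0.066842 m.
ω = v/|dx/dθ| = 6.28/0.066842 = 93.953 rad/s.
N = 60ω/(2π) = 897.18 rpm.

897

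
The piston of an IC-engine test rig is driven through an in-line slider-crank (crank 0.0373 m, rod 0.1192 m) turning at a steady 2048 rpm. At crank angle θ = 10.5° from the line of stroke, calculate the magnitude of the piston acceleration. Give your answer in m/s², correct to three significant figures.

ω = 2π·2048/60 = 214.5 rad/s
x(θ) = r cosθ + √(L² − r² sin²θ); with ω constant, a = ω²·d²x/dθ².
d²x/dθ² = −r cosθ − r²(cos2θ)/√u − r⁴ sin²2θ/(4u^{3/2}),  u = L² − r² sin²θ = 0.0141624 m².
Substituting r = 0.0373 m, L = 0.1192 m, θ = 10.5°: d²x/dθ² = -0.047627 m.
a = ω²·d²x/dθ² = (214.5)²·(-0.047627) = -2190.6 m/s²;  |a| = 2190.6 m/s².

2190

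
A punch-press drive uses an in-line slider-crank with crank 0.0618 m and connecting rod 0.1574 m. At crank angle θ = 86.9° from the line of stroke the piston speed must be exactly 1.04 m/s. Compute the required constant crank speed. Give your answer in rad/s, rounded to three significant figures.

For an in-line slider-crank, |v_piston| = rω|sinθ|·[1 + r cosθ/√(L² − r² sin²θ)].
With r = 0.0618 m, L = 0.1574 m, θ = 86.9°: the bracketed kinematic factor |dx/dθ| = 0.063134 m.
ω = v/|dx/dθ| = 1.04/0.063134 = 16.473 rad/s.

16.5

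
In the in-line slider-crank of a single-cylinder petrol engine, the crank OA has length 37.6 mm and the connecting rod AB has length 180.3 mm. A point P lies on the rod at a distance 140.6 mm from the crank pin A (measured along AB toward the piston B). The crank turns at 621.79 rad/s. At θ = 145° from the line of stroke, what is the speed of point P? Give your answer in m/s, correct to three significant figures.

ω = 621.8 rad/s.  Crank-pin speed |V_A| = rω = 23.379 m/s, perpendicular to OA.
Rod angle: sinφ = −(r/L) sinθ ⇒ φ = -6.870°; ω_rod = −rω cosθ/√(L²−r²sin²θ) = +106.99 rad/s.
V_P = V_A + ω_rod × AP, with AP = 0.1406 m along the rod.
Components: V_Px = −rω sinθ − a·ω_rod·sinφ = -11.611 m/s;  V_Py = rω cosθ + a·ω_rod·cosφ = -4.2169 m/s.
|V_P| = √(V_Px² + V_Py²) = 12.353 m/s.

12.4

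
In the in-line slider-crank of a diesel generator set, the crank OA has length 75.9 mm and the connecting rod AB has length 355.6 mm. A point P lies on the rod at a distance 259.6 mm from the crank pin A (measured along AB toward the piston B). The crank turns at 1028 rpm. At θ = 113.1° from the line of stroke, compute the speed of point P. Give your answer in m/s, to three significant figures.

7.10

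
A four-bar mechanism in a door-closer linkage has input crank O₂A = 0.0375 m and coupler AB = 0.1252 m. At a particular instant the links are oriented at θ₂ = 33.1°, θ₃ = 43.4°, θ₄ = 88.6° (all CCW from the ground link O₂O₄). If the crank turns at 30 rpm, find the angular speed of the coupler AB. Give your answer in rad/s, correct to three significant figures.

1.09

ω₂ = 3.142 rad/s (from 30 rpm).
Differentiating the loop-closure r₂e^{iθ₂}+r₃e^{iθ₃}=r₁+r₄e^{iθ₄} gives r₂ω₂e^{iθ₂}+r₃ω₃e^{iθ₃}=r₄ω₄e^{iθ₄}.
Eliminating the other unknown: ω₃ = r₂ω₂ sin(θ₄−θ₂) / [r₃ sin(θ₃−θ₄)].
Numerator sine = +0.82413; denominator sine = -0.70957.
Result = 0.0375·3.142·(+0.82413) / (0.1252·(-0.70957)) = -1.0929 rad/s; magnitude 1.0929 rad/s.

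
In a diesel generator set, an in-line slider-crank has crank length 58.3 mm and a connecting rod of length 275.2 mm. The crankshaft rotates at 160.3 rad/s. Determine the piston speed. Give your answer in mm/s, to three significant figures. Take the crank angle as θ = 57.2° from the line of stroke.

ω = 160.3 rad/s
For an in-line slider-crank, x = r cosθ + √(L² − r² sin²θ), so v = −rω sinθ·[1 + r cosθ/√(L² − r² sin²θ)].
With r = 0.0583 m, L = 0.2752 m, θ = 57.2°: √(L² − r² sin²θ) = 0.2708 m.
v = −0.0583·160.3·0.84057·[1 + 0.0583·0.54171/0.2708] = -8.7716 m/s.
|v| = 8.7716 m/s = 8771.6 mm/s.

8770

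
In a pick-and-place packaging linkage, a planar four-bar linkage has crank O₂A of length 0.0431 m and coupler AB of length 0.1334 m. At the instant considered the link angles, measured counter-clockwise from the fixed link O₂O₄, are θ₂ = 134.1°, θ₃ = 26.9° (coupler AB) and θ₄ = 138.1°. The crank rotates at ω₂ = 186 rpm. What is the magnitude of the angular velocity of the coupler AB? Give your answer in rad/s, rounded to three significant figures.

0.471

ω₂ = 19.48 rad/s (from 186 rpm).
Differentiating the loop-closure r₂e^{iθ₂}+r₃e^{iθ₃}=r₁+r₄e^{iθ₄} gives r₂ω₂e^{iθ₂}+r₃ω₃e^{iθ₃}=r₄ω₄e^{iθ₄}.
Eliminating the other unknown: ω₃ = r₂ω₂ sin(θ₄−θ₂) / [r₃ sin(θ₃−θ₄)].
Numerator sine = +0.06976; denominator sine = -0.93232.
Result = 0.0431·19.48·(+0.06976) / (0.1334·(-0.93232)) = -0.47085 rad/s; magnitude 0.47085 rad/s.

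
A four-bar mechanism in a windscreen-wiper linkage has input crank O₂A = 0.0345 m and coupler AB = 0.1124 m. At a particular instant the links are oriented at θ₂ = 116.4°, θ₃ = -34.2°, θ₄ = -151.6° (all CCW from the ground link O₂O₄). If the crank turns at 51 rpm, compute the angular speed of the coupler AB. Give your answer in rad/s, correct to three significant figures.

ω₂ = 5.341 rad/s (from 51 rpm).
Differentiating the loop-closure r₂e^{iθ₂}+r₃e^{iθ₃}=r₁+r₄e^{iθ₄} gives r₂ω₂e^{iθ₂}+r₃ω₃e^{iθ₃}=r₄ω₄e^{iθ₄}.
Eliminating the other unknown: ω₃ = r₂ω₂ sin(θ₄−θ₂) / [r₃ sin(θ₃−θ₄)].
Numerator sine = +0.99939; denominator sine = +0.88782.
Result = 0.0345·5.341·(+0.99939) / (0.1124·(+0.88782)) = +1.8453 rad/s; magnitude 1.8453 rad/s.

1.85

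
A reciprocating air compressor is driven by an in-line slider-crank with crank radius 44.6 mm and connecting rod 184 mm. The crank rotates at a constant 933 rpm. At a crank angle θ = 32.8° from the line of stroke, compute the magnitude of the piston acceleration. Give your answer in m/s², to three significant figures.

402

ω = 2π·933/60 = 97.7 rad/s
x(θ) = r cosθ + √(L² − r² sin²θ); with ω constant, a = ω²·d²x/dθ².
d²x/dθ² = −r cosθ − r²(cos2θ)/√u − r⁴ sin²2θ/(4u^{3/2}),  u = L² − r² sin²θ = 0.0332723 m².
Substituting r = 0.0446 m, L = 0.184 m, θ = 32.8°: d²x/dθ² = -0.042129 m.
a = ω²·d²x/dθ² = (97.7)²·(-0.042129) = -402.17 m/s²;  |a| = 402.17 m/s².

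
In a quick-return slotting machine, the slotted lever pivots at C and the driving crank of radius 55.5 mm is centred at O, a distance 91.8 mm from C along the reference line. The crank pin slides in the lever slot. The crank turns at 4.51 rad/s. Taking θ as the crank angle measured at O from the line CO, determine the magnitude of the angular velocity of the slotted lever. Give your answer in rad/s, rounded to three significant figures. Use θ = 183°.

ω = 4.51 rad/s
Crank pin A relative to C: A = (d + r cosθ, r sinθ); lever angle φ = atan2(r sinθ, d + r cosθ).
Differentiating tanφ: φ̇ = rω(d cosθ + r)/(d² + r² + 2dr cosθ).
d² + r² + 2dr cosθ = |CA|² = 0.00133165 m²;  d cosθ + r = -0.036174 m.
|ω_lever| = |0.0555·4.51·-0.036174| / 0.00133165 = 6.7995 rad/s.

6.80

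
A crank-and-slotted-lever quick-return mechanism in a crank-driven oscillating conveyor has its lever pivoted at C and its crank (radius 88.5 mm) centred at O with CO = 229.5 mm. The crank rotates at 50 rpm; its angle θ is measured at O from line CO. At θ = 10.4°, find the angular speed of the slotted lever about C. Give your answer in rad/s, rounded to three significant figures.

ω = 5.236 rad/s (from 50 rpm).
Crank pin A relative to C: A = (d + r cosθ, r sinθ); lever angle φ = atan2(r sinθ, d + r cosθ).
Differentiating tanφ: φ̇ = rω(d cosθ + r)/(d² + r² + 2dr cosθ).
d² + r² + 2dr cosθ = |CA|² = 0.100457 m²;  d cosθ + r = +0.31423 m.
|ω_lever| = |0.0885·5.236·+0.31423| / 0.100457 = 1.4495 rad/s.

1.45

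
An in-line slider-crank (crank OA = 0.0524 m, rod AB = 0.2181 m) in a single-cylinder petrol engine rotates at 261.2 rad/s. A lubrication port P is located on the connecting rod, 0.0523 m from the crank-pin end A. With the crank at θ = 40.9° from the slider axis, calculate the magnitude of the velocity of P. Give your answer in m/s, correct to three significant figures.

12.2

ω = 261.2 rad/s.  Crank-pin speed |V_A| = rω = 13.687 m/s, perpendicular to OA.
Rod angle: sinφ = −(r/L) sinθ ⇒ φ = -9.051°; ω_rod = −rω cosθ/√(L²−r²sin²θ) = -48.032 rad/s.
V_P = V_A + ω_rod × AP, with AP = 0.0523 m along the rod.
Components: V_Px = −rω sinθ − a·ω_rod·sinφ = -9.3565 m/s;  V_Py = rω cosθ + a·ω_rod·cosφ = +7.8645 m/s.
|V_P| = √(V_Px² + V_Py²) = 12.223 m/s.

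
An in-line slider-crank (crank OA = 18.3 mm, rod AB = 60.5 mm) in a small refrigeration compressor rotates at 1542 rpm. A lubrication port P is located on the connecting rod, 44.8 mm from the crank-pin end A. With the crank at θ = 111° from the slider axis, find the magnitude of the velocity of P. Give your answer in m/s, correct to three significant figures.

2.54

ω = 161.5 rad/s.  Crank-pin speed |V_A| = rω = 2.955 m/s, perpendicular to OA.
Rod angle: sinφ = −(r/L) sinθ ⇒ φ = -16.403°; ω_rod = −rω cosθ/√(L²−r²sin²θ) = +18.247 rad/s.
V_P = V_A + ω_rod × AP, with AP = 0.0448 m along the rod.
Components: V_Px = −rω sinθ − a·ω_rod·sinφ = -2.5279 m/s;  V_Py = rω cosθ + a·ω_rod·cosφ = -0.27481 m/s.
|V_P| = √(V_Px² + V_Py²) = 2.5428 m/s.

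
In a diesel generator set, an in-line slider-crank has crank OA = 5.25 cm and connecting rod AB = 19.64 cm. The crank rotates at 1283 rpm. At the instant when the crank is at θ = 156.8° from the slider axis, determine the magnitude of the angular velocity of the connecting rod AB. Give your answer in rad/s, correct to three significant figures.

33.2

ω = 134.4 rad/s (converted from 1283 rpm).
The rod makes angle φ with the slider axis where L sinφ = r sinθ; differentiating, L cosφ·φ̇ = r ω cosθ.
L cosφ = √(L² − r² sin²θ) = 0.19531 m.
|ω_rod| = r ω |cosθ| / √(L² − r² sin²θ) = 0.0525·134.4·0.91914/0.19531 = 33.195 rad/s.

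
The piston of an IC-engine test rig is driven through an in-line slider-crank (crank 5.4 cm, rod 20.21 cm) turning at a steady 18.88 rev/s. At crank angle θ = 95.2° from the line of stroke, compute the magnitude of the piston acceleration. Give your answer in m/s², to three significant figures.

276

ω = 2π·18.9 = 118.6 rad/s
x(θ) = r cosθ + √(L² − r² sin²θ); with ω constant, a = ω²·d²x/dθ².
d²x/dθ² = −r cosθ − r²(cos2θ)/√u − r⁴ sin²2θ/(4u^{3/2}),  u = L² − r² sin²θ = 0.0379524 m².
Substituting r = 0.054 m, L = 0.2021 m, θ = 95.2°: d²x/dθ² = +0.019607 m.
a = ω²·d²x/dθ² = (118.6)²·(+0.019607) = +275.92 m/s²;  |a| = 275.92 m/s².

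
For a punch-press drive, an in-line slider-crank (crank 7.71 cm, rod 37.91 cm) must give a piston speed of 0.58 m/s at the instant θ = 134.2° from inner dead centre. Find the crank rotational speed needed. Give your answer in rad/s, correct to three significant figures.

For an in-line slider-crank, |v_piston| = rω|sinθ|·[1 + r cosθ/√(L² − r² sin²θ)].
With r = 0.0771 m, L = 0.3791 m, θ = 134.2°: the bracketed kinematic factor |dx/dθ| = 0.047352 m.
ω = v/|dx/dθ| = 0.58/0.047352 = 12.249 rad/s.

12.2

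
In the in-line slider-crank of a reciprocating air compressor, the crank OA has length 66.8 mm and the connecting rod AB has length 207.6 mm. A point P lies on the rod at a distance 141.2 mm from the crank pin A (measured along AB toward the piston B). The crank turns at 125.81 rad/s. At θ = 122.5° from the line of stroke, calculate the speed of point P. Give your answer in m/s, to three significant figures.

ω = 125.8 rad/s.  Crank-pin speed |V_A| = rω = 8.4041 m/s, perpendicular to OA.
Rod angle: sinφ = −(r/L) sinθ ⇒ φ = -15.746°; ω_rod = −rω cosθ/√(L²−r²sin²θ) = +22.599 rad/s.
V_P = V_A + ω_rod × AP, with AP = 0.1412 m along the rod.
Components: V_Px = −rω sinθ − a·ω_rod·sinφ = -6.222 m/s;  V_Py = rω cosθ + a·ω_rod·cosφ = -1.4443 m/s.
|V_P| = √(V_Px² + V_Py²) = 6.3874 m/s.

6.39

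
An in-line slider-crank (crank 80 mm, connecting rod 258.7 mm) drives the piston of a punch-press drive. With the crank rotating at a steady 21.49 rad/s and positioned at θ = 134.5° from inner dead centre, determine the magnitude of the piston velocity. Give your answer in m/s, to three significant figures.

0.954

ω = 21.49 rad/s
For an in-line slider-crank, x = r cosθ + √(L² − r² sin²θ), so v = −rω sinθ·[1 + r cosθ/√(L² − r² sin²θ)].
With r = 0.08 m, L = 0.2587 m, θ = 134.5°: √(L² − r² sin²θ) = 0.25233 m.
v = −0.08·21.49·0.71325·[1 + 0.08·-0.70091/0.25233] = -0.95373 m/s.
|v| = 0.95373 m/s.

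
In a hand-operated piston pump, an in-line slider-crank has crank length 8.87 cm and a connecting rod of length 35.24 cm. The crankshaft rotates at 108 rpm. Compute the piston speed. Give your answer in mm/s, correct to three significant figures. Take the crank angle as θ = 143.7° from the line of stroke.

472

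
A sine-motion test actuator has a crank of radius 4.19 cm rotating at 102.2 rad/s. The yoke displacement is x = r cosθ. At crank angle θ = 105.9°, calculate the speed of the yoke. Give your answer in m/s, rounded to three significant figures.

4.12

ω = 102.2 rad/s
x = r cosθ ⇒ ẋ = −rω sinθ.
|v| = rω|sinθ| = 0.0419·102.2·|sin 105.9°| = 4.1183 m/s.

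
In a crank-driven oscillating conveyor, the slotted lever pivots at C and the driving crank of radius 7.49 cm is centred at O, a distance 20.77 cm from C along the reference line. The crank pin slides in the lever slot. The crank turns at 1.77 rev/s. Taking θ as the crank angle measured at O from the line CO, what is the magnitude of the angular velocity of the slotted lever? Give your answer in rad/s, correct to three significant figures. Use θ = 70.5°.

ω = 11.12 rad/s (from 1.77 rev/s).
Crank pin A relative to C: A = (d + r cosθ, r sinθ); lever angle φ = atan2(r sinθ, d + r cosθ).
Differentiating tanφ: φ̇ = rω(d cosθ + r)/(d² + r² + 2dr cosθ).
d² + r² + 2dr cosθ = |CA|² = 0.0591352 m²;  d cosθ + r = +0.14423 m.
|ω_lever| = |0.0749·11.12·+0.14423| / 0.0591352 = 2.0317 rad/s.

2.03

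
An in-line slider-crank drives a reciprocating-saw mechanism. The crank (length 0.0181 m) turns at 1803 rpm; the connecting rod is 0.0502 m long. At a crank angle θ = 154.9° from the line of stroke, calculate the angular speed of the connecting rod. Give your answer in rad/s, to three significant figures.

62.4

ω = 188.8 rad/s (converted from 1803 rpm).
The rod makes angle φ with the slider axis where L sinφ = r sinθ; differentiating, L cosφ·φ̇ = r ω cosθ.
L cosφ = √(L² − r² sin²θ) = 0.049609 m.
|ω_rod| = r ω |cosθ| / √(L² − r² sin²θ) = 0.0181·188.8·0.90557/0.049609 = 62.382 rad/s.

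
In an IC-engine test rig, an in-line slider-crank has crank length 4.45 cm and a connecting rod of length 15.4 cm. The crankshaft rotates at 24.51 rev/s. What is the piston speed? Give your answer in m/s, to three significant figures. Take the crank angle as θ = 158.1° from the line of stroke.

ω = 2π·24.5 = 154 rad/s
For an in-line slider-crank, x = r cosθ + √(L² − r² sin²θ), so v = −rω sinθ·[1 + r cosθ/√(L² − r² sin²θ)].
With r = 0.0445 m, L = 0.154 m, θ = 158.1°: √(L² − r² sin²θ) = 0.1531 m.
v = −0.0445·154·0.37299·[1 + 0.0445·-0.92784/0.1531] = -1.8668 m/s.
|v| = 1.8668 m/s.

1.87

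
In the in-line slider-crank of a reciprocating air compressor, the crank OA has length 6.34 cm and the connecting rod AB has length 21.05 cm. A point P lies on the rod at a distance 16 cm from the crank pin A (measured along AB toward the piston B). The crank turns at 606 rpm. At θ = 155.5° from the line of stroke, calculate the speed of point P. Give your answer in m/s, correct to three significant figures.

1.58

ω = 63.46 rad/s.  Crank-pin speed |V_A| = rω = 4.0234 m/s, perpendicular to OA.
Rod angle: sinφ = −(r/L) sinθ ⇒ φ = -7.175°; ω_rod = −rω cosθ/√(L²−r²sin²θ) = +17.53 rad/s.
V_P = V_A + ω_rod × AP, with AP = 0.16 m along the rod.
Components: V_Px = −rω sinθ − a·ω_rod·sinφ = -1.3182 m/s;  V_Py = rω cosθ + a·ω_rod·cosφ = -0.87832 m/s.
|V_P| = √(V_Px² + V_Py²) = 1.584 m/s.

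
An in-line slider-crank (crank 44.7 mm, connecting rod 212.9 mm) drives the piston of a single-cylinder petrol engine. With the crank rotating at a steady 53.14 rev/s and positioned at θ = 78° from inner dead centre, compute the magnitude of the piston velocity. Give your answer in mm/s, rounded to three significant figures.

15200

ω = 2π·53.1 = 333.9 rad/s
For an in-line slider-crank, x = r cosθ + √(L² − r² sin²θ), so v = −rω sinθ·[1 + r cosθ/√(L² − r² sin²θ)].
With r = 0.0447 m, L = 0.2129 m, θ = 78°: √(L² − r² sin²θ) = 0.20836 m.
v = −0.0447·333.9·0.97815·[1 + 0.0447·0.20791/0.20836] = -15.25 m/s.
|v| = 15.25 m/s = 15250 mm/s.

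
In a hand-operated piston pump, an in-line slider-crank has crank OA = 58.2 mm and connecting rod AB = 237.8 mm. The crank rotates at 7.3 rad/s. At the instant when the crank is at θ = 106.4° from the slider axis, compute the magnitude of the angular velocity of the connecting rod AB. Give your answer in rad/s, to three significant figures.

0.519

ω = 7.3 rad/s
The rod makes angle φ with the slider axis where L sinφ = r sinθ; differentiating, L cosφ·φ̇ = r ω cosθ.
L cosφ = √(L² − r² sin²θ) = 0.23115 m.
|ω_rod| = r ω |cosθ| / √(L² − r² sin²θ) = 0.0582·7.3·0.28234/0.23115 = 0.51894 rad/s.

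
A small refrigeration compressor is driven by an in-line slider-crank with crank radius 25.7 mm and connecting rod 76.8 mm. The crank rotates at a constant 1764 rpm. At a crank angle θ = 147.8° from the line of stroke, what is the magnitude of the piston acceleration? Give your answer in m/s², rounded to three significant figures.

606

ω = 2π·1764/60 = 184.7 rad/s
x(θ) = r cosθ + √(L² − r² sin²θ); with ω constant, a = ω²·d²x/dθ².
d²x/dθ² = −r cosθ − r²(cos2θ)/√u − r⁴ sin²2θ/(4u^{3/2}),  u = L² − r² sin²θ = 0.00571069 m².
Substituting r = 0.0257 m, L = 0.0768 m, θ = 147.8°: d²x/dθ² = +0.017765 m.
a = ω²·d²x/dθ² = (184.7)²·(+0.017765) = +606.21 m/s²;  |a| = 606.21 m/s².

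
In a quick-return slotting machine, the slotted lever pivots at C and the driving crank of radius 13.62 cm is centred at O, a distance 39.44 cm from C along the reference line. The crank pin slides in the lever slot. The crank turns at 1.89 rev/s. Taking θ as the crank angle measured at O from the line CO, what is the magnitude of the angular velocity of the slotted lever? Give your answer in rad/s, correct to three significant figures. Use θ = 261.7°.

ω = 11.88 rad/s (from 1.89 rev/s).
Crank pin A relative to C: A = (d + r cosθ, r sinθ); lever angle φ = atan2(r sinθ, d + r cosθ).
Differentiating tanφ: φ̇ = rω(d cosθ + r)/(d² + r² + 2dr cosθ).
d² + r² + 2dr cosθ = |CA|² = 0.158593 m²;  d cosθ + r = +0.079266 m.
|ω_lever| = |0.1362·11.88·+0.079266| / 0.158593 = 0.80839 rad/s.

0.808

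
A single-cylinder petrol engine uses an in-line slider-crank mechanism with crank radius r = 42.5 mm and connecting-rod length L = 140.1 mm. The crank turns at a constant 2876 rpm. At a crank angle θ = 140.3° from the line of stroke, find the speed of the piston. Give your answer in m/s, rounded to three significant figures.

6.23

ω = 2π·2876/60 = 301.2 rad/s
For an in-line slider-crank, x = r cosθ + √(L² − r² sin²θ), so v = −rω sinθ·[1 + r cosθ/√(L² − r² sin²θ)].
With r = 0.0425 m, L = 0.1401 m, θ = 140.3°: √(L² − r² sin²θ) = 0.13744 m.
v = −0.0425·301.2·0.63877·[1 + 0.0425·-0.76940/0.13744] = -6.231 m/s.
|v| = 6.231 m/s.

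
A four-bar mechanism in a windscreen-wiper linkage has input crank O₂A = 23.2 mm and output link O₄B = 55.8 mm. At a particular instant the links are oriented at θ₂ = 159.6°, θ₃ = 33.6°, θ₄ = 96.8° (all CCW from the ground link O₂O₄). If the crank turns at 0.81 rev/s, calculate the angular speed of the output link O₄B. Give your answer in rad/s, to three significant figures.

1.92

ω₂ = 5.089 rad/s (from 0.81 rev/s).
Differentiating the loop-closure r₂e^{iθ₂}+r₃e^{iθ₃}=r₁+r₄e^{iθ₄} gives r₂ω₂e^{iθ₂}+r₃ω₃e^{iθ₃}=r₄ω₄e^{iθ₄}.
Eliminating the other unknown: ω₄ = r₂ω₂ sin(θ₂−θ₃) / [r₄ sin(θ₄−θ₃)].
Numerator sine = +0.80902; denominator sine = +0.89259.
Result = 0.0232·5.089·(+0.80902) / (0.0558·(+0.89259)) = +1.9179 rad/s; magnitude 1.9179 rad/s.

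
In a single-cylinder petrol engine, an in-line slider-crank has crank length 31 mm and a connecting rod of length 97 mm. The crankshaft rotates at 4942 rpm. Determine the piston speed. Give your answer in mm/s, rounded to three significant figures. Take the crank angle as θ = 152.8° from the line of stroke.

5230

ω = 2π·4942/60 = 517.5 rad/s
For an in-line slider-crank, x = r cosθ + √(L² − r² sin²θ), so v = −rω sinθ·[1 + r cosθ/√(L² − r² sin²θ)].
With r = 0.031 m, L = 0.097 m, θ = 152.8°: √(L² − r² sin²θ) = 0.095959 m.
v = −0.031·517.5·0.45710·[1 + 0.031·-0.88942/0.095959] = -5.2263 m/s.
|v| = 5.2263 m/s = 5226.3 mm/s.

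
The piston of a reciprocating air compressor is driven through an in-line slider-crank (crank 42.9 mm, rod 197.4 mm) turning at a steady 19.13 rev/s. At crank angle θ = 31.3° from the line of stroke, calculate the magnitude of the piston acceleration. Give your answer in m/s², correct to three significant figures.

593

ω = 2π·19.1 = 120.2 rad/s
x(θ) = r cosθ + √(L² − r² sin²θ); with ω constant, a = ω²·d²x/dθ².
d²x/dθ² = −r cosθ − r²(cos2θ)/√u − r⁴ sin²2θ/(4u^{3/2}),  u = L² − r² sin²θ = 0.03847 m².
Substituting r = 0.0429 m, L = 0.1974 m, θ = 31.3°: d²x/dθ² = -0.041063 m.
a = ω²·d²x/dθ² = (120.2)²·(-0.041063) = -593.25 m/s²;  |a| = 593.25 m/s².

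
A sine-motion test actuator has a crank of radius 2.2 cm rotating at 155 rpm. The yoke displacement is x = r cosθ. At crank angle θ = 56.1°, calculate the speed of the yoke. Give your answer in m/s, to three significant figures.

ω = 16.23 rad/s (from 155 rpm).
x = r cosθ ⇒ ẋ = −rω sinθ.
|v| = rω|sinθ| = 0.022·16.23·|sin 56.1°| = 0.29639 m/s.

0.296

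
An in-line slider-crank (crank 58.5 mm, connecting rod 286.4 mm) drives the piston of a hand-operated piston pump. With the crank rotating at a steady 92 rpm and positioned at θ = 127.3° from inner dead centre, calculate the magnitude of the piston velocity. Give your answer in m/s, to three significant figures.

0.392

ω = 2π·92/60 = 9.634 rad/s
For an in-line slider-crank, x = r cosθ + √(L² − r² sin²θ), so v = −rω sinθ·[1 + r cosθ/√(L² − r² sin²θ)].
With r = 0.0585 m, L = 0.2864 m, θ = 127.3°: √(L² − r² sin²θ) = 0.28259 m.
v = −0.0585·9.634·0.79547·[1 + 0.0585·-0.60599/0.28259] = -0.39209 m/s.
|v| = 0.39209 m/s.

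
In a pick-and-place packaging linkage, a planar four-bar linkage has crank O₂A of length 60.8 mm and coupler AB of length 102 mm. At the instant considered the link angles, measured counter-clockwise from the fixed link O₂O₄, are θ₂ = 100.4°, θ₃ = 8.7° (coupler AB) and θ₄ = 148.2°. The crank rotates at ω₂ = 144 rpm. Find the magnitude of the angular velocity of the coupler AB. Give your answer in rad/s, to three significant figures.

10.3

ω₂ = 15.08 rad/s (from 144 rpm).
Differentiating the loop-closure r₂e^{iθ₂}+r₃e^{iθ₃}=r₁+r₄e^{iθ₄} gives r₂ω₂e^{iθ₂}+r₃ω₃e^{iθ₃}=r₄ω₄e^{iθ₄}.
Eliminating the other unknown: ω₃ = r₂ω₂ sin(θ₄−θ₂) / [r₃ sin(θ₃−θ₄)].
Numerator sine = +0.74080; denominator sine = -0.64945.
Result = 0.0608·15.08·(+0.74080) / (0.102·(-0.64945)) = -10.253 rad/s; magnitude 10.253 rad/s.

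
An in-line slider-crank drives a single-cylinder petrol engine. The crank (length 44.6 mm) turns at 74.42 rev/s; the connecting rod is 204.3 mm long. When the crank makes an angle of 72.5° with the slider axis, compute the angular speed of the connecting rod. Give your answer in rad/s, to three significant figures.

31.4

ω = 467.6 rad/s (converted from 74.42 rev/s).
The rod makes angle φ with the slider axis where L sinφ = r sinθ; differentiating, L cosφ·φ̇ = r ω cosθ.
L cosφ = √(L² − r² sin²θ) = 0.19982 m.
|ω_rod| = r ω |cosθ| / √(L² − r² sin²θ) = 0.0446·467.6·0.30071/0.19982 = 31.383 rad/s.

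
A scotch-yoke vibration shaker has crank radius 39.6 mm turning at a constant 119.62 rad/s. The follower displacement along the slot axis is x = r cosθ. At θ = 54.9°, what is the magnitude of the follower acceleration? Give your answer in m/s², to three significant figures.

326

ω = 119.6 rad/s
x = r cosθ ⇒ ẍ = −rω² cosθ (ω constant).
|a| = rω²|cosθ| = 0.0396·(119.6)²·|cos 54.9°| = 325.82 m/s².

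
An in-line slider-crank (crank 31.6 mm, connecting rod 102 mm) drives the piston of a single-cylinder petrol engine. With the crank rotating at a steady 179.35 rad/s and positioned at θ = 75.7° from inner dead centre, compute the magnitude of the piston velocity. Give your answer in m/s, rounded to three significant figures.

ω = 179.3 rad/s
For an in-line slider-crank, x = r cosθ + √(L² − r² sin²θ), so v = −rω sinθ·[1 + r cosθ/√(L² − r² sin²θ)].
With r = 0.0316 m, L = 0.102 m, θ = 75.7°: √(L² − r² sin²θ) = 0.097295 m.
v = −0.0316·179.3·0.96902·[1 + 0.0316·0.24700/0.097295] = -5.9324 m/s.
|v| = 5.9324 m/s.

5.93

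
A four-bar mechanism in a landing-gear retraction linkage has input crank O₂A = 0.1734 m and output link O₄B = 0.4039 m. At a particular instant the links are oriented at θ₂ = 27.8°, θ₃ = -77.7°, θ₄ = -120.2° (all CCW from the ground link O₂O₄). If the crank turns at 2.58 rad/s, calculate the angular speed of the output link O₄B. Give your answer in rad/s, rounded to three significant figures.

ω₂ = 2.58 rad/s
Differentiating the loop-closure r₂e^{iθ₂}+r₃e^{iθ₃}=r₁+r₄e^{iθ₄} gives r₂ω₂e^{iθ₂}+r₃ω₃e^{iθ₃}=r₄ω₄e^{iθ₄}.
Eliminating the other unknown: ω₄ = r₂ω₂ sin(θ₂−θ₃) / [r₄ sin(θ₄−θ₃)].
Numerator sine = +0.96363; denominator sine = -0.67559.
Result = 0.1734·2.58·(+0.96363) / (0.4039·(-0.67559)) = -1.5799 rad/s; magnitude 1.5799 rad/s.

1.58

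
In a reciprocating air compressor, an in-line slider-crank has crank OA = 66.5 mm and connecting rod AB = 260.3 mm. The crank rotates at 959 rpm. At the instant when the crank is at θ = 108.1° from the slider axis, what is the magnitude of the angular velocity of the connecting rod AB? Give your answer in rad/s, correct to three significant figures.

ω = 100.4 rad/s (converted from 959 rpm).
The rod makes angle φ with the slider axis where L sinφ = r sinθ; differentiating, L cosφ·φ̇ = r ω cosθ.
L cosφ = √(L² − r² sin²θ) = 0.25251 m.
|ω_rod| = r ω |cosθ| / √(L² − r² sin²θ) = 0.0665·100.4·0.31068/0.25251 = 8.2168 rad/s.

8.22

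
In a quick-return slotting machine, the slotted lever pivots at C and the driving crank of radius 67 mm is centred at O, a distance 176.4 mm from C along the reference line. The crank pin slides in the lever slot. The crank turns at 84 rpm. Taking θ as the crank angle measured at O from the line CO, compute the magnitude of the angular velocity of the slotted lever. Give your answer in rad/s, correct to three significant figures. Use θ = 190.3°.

ω = 8.796 rad/s (from 84 rpm).
Crank pin A relative to C: A = (d + r cosθ, r sinθ); lever angle φ = atan2(r sinθ, d + r cosθ).
Differentiating tanφ: φ̇ = rω(d cosθ + r)/(d² + r² + 2dr cosθ).
d² + r² + 2dr cosθ = |CA|² = 0.0123493 m²;  d cosθ + r = -0.10656 m.
|ω_lever| = |0.067·8.796·-0.10656| / 0.0123493 = 5.0854 rad/s.

5.09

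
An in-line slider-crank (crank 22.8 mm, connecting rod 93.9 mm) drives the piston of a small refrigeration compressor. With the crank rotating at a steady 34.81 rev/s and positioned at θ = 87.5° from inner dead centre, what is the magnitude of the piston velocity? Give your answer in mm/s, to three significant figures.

ω = 2π·34.8 = 218.7 rad/s
For an in-line slider-crank, x = r cosθ + √(L² − r² sin²θ), so v = −rω sinθ·[1 + r cosθ/√(L² − r² sin²θ)].
With r = 0.0228 m, L = 0.0939 m, θ = 87.5°: √(L² − r² sin²θ) = 0.091095 m.
v = −0.0228·218.7·0.99905·[1 + 0.0228·0.04362/0.091095] = -5.0364 m/s.
|v| = 5.0364 m/s = 5036.4 mm/s.

5040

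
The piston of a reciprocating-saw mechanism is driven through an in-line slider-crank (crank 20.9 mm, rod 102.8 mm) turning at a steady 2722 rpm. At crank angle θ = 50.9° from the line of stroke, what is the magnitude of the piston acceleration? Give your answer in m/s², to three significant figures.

ω = 2π·2722/60 = 285 rad/s
x(θ) = r cosθ + √(L² − r² sin²θ); with ω constant, a = ω²·d²x/dθ².
d²x/dθ² = −r cosθ − r²(cos2θ)/√u − r⁴ sin²2θ/(4u^{3/2}),  u = L² − r² sin²θ = 0.0103048 m².
Substituting r = 0.0209 m, L = 0.1028 m, θ = 50.9°: d²x/dθ² = -0.012345 m.
a = ω²·d²x/dθ² = (285)²·(-0.012345) = -1003 m/s²;  |a| = 1003 m/s².

1000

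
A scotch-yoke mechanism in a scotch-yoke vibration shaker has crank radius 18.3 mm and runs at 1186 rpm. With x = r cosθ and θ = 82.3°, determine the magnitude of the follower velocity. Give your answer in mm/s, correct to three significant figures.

2250

ω = 124.2 rad/s (from 1186 rpm).
x = r cosθ ⇒ ẋ = −rω sinθ.
|v| = rω|sinθ| = 0.0183·124.2·|sin 82.3°| = 2.2523 m/s = 2252.3 mm/s.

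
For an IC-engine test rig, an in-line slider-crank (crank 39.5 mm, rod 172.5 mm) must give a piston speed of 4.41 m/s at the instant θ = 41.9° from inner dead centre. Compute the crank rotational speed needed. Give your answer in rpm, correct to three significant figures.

1360

For an in-line slider-crank, |v_piston| = rω|sinθ|·[1 + r cosθ/√(L² − r² sin²θ)].
With r = 0.0395 m, L = 0.1725 m, θ = 41.9°: the bracketed kinematic factor |dx/dθ| = 0.030929 m.
ω = v/|dx/dθ| = 4.41/0.030929 = 142.59 rad/s.
N = 60ω/(2π) = 1361.6 rpm.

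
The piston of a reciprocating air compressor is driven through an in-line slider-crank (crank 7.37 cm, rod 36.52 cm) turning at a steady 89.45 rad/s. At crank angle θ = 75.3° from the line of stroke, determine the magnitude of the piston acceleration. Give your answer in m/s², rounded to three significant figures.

44.2

ω = 89.45 rad/s
x(θ) = r cosθ + √(L² − r² sin²θ); with ω constant, a = ω²·d²x/dθ².
d²x/dθ² = −r cosθ − r²(cos2θ)/√u − r⁴ sin²2θ/(4u^{3/2}),  u = L² − r² sin²θ = 0.128289 m².
Substituting r = 0.0737 m, L = 0.3652 m, θ = 75.3°: d²x/dθ² = -0.0055288 m.
a = ω²·d²x/dθ² = (89.45)²·(-0.0055288) = -44.237 m/s²;  |a| = 44.237 m/s².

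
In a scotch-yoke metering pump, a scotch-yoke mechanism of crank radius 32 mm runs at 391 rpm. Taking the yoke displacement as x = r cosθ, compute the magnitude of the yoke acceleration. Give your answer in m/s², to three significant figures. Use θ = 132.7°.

36.4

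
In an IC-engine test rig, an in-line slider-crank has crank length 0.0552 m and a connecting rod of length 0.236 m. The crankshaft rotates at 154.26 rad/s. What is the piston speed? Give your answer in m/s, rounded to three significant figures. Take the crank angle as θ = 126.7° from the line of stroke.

5.86

ω = 154.3 rad/s
For an in-line slider-crank, x = r cosθ + √(L² − r² sin²θ), so v = −rω sinθ·[1 + r cosθ/√(L² − r² sin²θ)].
With r = 0.0552 m, L = 0.236 m, θ = 126.7°: √(L² − r² sin²θ) = 0.23181 m.
v = −0.0552·154.3·0.80178·[1 + 0.0552·-0.59763/0.23181] = -5.8557 m/s.
|v| = 5.8557 m/s.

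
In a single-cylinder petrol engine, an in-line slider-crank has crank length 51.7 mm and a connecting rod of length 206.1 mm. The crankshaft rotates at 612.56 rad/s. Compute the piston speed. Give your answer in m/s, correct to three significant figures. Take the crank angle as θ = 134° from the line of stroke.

ω = 612.6 rad/s
For an in-line slider-crank, x = r cosθ + √(L² − r² sin²θ), so v = −rω sinθ·[1 + r cosθ/√(L² − r² sin²θ)].
With r = 0.0517 m, L = 0.2061 m, θ = 134°: √(L² − r² sin²θ) = 0.20272 m.
v = −0.0517·612.6·0.71934·[1 + 0.0517·-0.69466/0.20272] = -18.745 m/s.
|v| = 18.745 m/s.

18.7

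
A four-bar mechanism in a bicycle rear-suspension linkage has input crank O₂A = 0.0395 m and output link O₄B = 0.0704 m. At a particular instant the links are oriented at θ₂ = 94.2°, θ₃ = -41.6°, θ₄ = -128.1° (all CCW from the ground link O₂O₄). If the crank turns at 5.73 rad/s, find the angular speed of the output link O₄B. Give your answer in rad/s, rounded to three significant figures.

2.25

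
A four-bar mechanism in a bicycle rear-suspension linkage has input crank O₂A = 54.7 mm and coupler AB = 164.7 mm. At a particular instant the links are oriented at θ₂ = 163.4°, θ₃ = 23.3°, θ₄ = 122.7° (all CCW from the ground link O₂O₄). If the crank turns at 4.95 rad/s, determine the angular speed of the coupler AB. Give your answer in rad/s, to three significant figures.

ω₂ = 4.95 rad/s
Differentiating the loop-closure r₂e^{iθ₂}+r₃e^{iθ₃}=r₁+r₄e^{iθ₄} gives r₂ω₂e^{iθ₂}+r₃ω₃e^{iθ₃}=r₄ω₄e^{iθ₄}.
Eliminating the other unknown: ω₃ = r₂ω₂ sin(θ₄−θ₂) / [r₃ sin(θ₃−θ₄)].
Numerator sine = -0.65210; denominator sine = -0.98657.
Result = 0.0547·4.95·(-0.65210) / (0.1647·(-0.98657)) = +1.0866 rad/s; magnitude 1.0866 rad/s.

1.09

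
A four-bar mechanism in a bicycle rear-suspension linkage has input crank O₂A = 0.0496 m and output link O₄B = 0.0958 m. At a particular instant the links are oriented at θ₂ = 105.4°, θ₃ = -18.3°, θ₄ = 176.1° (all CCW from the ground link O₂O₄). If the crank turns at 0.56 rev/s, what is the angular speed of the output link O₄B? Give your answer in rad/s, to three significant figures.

ω₂ = 3.519 rad/s (from 0.56 rev/s).
Differentiating the loop-closure r₂e^{iθ₂}+r₃e^{iθ₃}=r₁+r₄e^{iθ₄} gives r₂ω₂e^{iθ₂}+r₃ω₃e^{iθ₃}=r₄ω₄e^{iθ₄}.
Eliminating the other unknown: ω₄ = r₂ω₂ sin(θ₂−θ₃) / [r₄ sin(θ₄−θ₃)].
Numerator sine = +0.83195; denominator sine = -0.24869.
Result = 0.0496·3.519·(+0.83195) / (0.0958·(-0.24869)) = -6.0943 rad/s; magnitude 6.0943 rad/s.

6.09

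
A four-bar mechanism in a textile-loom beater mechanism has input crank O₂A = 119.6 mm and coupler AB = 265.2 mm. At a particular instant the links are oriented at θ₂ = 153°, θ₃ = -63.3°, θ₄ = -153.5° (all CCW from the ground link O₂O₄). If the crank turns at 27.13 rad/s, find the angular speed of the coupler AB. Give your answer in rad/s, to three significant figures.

9.84

ω₂ = 27.13 rad/s
Differentiating the loop-closure r₂e^{iθ₂}+r₃e^{iθ₃}=r₁+r₄e^{iθ₄} gives r₂ω₂e^{iθ₂}+r₃ω₃e^{iθ₃}=r₄ω₄e^{iθ₄}.
Eliminating the other unknown: ω₃ = r₂ω₂ sin(θ₄−θ₂) / [r₃ sin(θ₃−θ₄)].
Numerator sine = +0.80386; denominator sine = +0.99999.
Result = 0.1196·27.13·(+0.80386) / (0.2652·(+0.99999)) = +9.8353 rad/s; magnitude 9.8353 rad/s.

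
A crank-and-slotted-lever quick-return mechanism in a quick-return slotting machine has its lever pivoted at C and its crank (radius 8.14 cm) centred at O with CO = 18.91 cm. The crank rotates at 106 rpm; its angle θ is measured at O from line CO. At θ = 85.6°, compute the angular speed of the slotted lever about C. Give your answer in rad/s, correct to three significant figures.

ω = 11.1 rad/s (from 106 rpm).
Crank pin A relative to C: A = (d + r cosθ, r sinθ); lever angle φ = atan2(r sinθ, d + r cosθ).
Differentiating tanφ: φ̇ = rω(d cosθ + r)/(d² + r² + 2dr cosθ).
d² + r² + 2dr cosθ = |CA|² = 0.0447466 m²;  d cosθ + r = +0.095908 m.
|ω_lever| = |0.0814·11.1·+0.095908| / 0.0447466 = 1.9367 rad/s.

1.94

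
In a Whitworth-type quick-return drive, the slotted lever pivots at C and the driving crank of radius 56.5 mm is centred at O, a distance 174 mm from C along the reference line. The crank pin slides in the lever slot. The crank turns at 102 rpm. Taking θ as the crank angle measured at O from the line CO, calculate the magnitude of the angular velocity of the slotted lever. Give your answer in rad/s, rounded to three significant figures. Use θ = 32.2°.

ω = 10.68 rad/s (from 102 rpm).
Crank pin A relative to C: A = (d + r cosθ, r sinθ); lever angle φ = atan2(r sinθ, d + r cosθ).
Differentiating tanφ: φ̇ = rω(d cosθ + r)/(d² + r² + 2dr cosθ).
d² + r² + 2dr cosθ = |CA|² = 0.0501061 m²;  d cosθ + r = +0.20374 m.
|ω_lever| = |0.0565·10.68·+0.20374| / 0.0501061 = 2.4539 rad/s.

2.45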